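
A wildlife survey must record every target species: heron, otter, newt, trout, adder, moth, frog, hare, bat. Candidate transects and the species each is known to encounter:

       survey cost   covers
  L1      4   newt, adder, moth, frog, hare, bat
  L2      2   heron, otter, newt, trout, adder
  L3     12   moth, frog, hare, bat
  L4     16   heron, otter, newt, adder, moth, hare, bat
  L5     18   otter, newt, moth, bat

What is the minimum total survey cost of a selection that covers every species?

L1, L2 cover every species at survey cost 4 + 2 = 6.
Any cover uses at least 2 transects; among all covering selections none totals below 6.

6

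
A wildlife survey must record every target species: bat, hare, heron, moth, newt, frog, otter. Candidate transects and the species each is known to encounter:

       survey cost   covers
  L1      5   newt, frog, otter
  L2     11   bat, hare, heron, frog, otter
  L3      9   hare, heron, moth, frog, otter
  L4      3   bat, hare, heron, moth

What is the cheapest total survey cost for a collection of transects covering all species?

8

L1, L4 cover every species at survey cost 5 + 3 = 8.
Any cover uses at least 2 transects; among all covering selections none totals below 8.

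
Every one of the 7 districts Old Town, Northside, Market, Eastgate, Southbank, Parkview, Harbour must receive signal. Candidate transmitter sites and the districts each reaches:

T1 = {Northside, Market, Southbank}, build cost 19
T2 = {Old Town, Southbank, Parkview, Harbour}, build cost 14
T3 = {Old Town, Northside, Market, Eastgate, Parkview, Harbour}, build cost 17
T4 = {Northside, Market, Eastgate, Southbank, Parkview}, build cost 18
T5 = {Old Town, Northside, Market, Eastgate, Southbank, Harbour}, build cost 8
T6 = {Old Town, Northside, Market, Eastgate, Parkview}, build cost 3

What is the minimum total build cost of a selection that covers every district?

11

T5, T6 cover every district at build cost 8 + 3 = 11.
Any cover uses at least 2 transmitter sites; among all covering selections none totals below 11.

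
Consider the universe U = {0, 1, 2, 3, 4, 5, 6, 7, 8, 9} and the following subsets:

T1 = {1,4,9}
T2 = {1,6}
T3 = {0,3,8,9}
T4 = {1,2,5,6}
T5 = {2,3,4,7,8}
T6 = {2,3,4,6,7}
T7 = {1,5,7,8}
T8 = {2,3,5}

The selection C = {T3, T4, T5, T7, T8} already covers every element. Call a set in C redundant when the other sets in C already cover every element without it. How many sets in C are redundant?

2

Drop T3: 0, 9 uncovered — not redundant.
Drop T4: 6 uncovered — not redundant.
Drop T5: 4 uncovered — not redundant.
Drop T7: the rest still cover every element — redundant.
Drop T8: the rest still cover every element — redundant.
2 redundant: T7, T8.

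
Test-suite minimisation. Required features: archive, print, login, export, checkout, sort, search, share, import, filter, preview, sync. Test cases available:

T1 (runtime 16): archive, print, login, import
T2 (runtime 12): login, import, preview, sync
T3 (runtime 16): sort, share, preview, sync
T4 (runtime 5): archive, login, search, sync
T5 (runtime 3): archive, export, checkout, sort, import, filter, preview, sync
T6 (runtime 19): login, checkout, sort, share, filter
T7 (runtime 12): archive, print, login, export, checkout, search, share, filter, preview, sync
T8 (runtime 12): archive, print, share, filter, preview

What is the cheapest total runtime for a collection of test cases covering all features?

15

T5, T7 cover every feature at runtime 3 + 12 = 15.
Any cover uses at least 2 test cases; among all covering selections none totals below 15.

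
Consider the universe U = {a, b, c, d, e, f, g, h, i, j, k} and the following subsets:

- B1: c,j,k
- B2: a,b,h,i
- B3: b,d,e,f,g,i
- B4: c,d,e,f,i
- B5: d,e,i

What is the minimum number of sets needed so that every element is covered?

B1, B2, B3 together cover {a, b, c, d, e, f, g, h, i, j, k} — every element.
No 2 of the 5 sets cover everything (all 10 pairs fall short), so 3 is minimum.

3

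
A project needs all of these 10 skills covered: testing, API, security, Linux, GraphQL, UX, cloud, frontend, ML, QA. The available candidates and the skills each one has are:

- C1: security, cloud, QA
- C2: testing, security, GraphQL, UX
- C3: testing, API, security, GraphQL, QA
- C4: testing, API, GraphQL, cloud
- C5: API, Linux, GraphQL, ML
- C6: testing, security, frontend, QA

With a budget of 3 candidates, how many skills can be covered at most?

Choosing C1, C2, C5 covers {testing, API, security, Linux, GraphQL, UX, cloud, ML, QA} — 9 skills.
No choice of 3 candidates does better; here frontend is left uncovered.

9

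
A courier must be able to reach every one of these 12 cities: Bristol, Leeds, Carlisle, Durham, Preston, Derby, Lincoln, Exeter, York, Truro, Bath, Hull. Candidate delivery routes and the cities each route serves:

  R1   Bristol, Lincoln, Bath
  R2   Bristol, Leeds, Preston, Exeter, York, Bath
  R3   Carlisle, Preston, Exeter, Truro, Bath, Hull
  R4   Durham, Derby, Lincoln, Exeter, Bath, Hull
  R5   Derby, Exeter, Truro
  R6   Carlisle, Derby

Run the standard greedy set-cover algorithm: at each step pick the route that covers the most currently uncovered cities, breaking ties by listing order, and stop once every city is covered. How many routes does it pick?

3

Pick 1: R2 covers 6 new cities (Bristol, Leeds, Preston, Exeter, York, Bath).
Pick 2: R4 covers 4 new cities (Durham, Derby, Lincoln, Hull).
Pick 3: R3 covers 2 new cities (Carlisle, Truro).
Greedy uses 3 routes.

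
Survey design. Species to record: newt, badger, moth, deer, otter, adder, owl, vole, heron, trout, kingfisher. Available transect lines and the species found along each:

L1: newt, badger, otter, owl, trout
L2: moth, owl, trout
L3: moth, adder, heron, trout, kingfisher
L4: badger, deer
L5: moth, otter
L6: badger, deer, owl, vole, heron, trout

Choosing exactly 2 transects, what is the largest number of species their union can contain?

9

Choosing L1, L3 covers {newt, badger, moth, otter, adder, owl, heron, trout, kingfisher} — 9 species.
No choice of 2 transects does better; here deer, vole are left uncovered.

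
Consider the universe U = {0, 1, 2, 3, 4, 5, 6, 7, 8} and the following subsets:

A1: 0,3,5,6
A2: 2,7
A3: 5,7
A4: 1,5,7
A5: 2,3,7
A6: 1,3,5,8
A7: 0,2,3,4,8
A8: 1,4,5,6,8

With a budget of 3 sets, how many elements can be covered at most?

9

Choosing A1, A2, A8 covers {0, 1, 2, 3, 4, 5, 6, 7, 8} — 9 elements.
That is all 9 elements.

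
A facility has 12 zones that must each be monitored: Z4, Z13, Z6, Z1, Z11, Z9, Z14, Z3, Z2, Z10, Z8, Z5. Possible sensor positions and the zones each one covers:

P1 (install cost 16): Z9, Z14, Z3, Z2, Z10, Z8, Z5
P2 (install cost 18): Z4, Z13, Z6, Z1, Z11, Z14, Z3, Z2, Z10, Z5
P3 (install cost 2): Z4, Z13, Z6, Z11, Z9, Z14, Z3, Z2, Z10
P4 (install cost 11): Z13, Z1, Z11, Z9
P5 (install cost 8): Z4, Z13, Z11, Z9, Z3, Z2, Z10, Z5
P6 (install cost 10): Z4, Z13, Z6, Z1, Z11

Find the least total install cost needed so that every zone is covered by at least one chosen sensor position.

26

P1, P6 cover every zone at install cost 16 + 10 = 26.
Any cover uses at least 2 sensor positions; among all covering selections none totals below 26.
Greedy by coverage-per-install cost would pick P3, P1, P6 for 28 — worse than the optimum 26.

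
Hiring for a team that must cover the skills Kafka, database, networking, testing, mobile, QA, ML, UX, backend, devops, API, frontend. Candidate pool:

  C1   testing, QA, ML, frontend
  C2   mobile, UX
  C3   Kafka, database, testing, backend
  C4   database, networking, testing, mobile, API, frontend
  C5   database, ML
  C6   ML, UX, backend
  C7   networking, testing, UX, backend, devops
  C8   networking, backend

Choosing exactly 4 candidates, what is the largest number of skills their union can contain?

12

Choosing C1, C3, C4, C7 covers {Kafka, database, networking, testing, mobile, QA, ML, UX, backend, devops, API, frontend} — 12 skills.
That is all 12 skills.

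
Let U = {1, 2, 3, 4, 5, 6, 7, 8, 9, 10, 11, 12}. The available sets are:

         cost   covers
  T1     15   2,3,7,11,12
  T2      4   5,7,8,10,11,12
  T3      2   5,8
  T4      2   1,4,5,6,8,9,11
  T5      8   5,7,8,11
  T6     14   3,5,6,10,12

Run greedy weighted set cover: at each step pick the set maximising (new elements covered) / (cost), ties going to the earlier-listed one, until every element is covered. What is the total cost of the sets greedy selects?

21

Pick 1: T4 adds 7 new (1, 4, 5, 6, 8, 9, 11) at cost 2 (ratio 7/2).
Pick 2: T2 adds 3 new (7, 10, 12) at cost 4 (ratio 3/4).
Pick 3: T1 adds 2 new (2, 3) at cost 15 (ratio 2/15).
Greedy total cost: 2 + 4 + 15 = 21.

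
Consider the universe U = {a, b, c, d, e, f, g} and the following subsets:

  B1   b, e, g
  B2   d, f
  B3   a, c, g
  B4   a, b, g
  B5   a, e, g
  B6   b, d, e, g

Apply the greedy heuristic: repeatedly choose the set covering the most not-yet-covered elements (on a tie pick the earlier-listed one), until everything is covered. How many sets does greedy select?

Pick 1: B6 covers 4 new elements (b, d, e, g).
Pick 2: B3 covers 2 new elements (a, c).
Pick 3: B2 covers 1 new elements (f).
Greedy uses 3 sets.

3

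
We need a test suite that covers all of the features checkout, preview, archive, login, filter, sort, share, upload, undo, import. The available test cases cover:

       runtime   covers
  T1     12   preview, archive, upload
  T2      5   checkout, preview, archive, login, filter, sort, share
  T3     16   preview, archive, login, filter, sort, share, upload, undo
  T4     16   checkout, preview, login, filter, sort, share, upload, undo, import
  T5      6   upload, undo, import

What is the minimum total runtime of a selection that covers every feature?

11

T2, T5 cover every feature at runtime 5 + 6 = 11.
Any cover uses at least 2 test cases; among all covering selections none totals below 11.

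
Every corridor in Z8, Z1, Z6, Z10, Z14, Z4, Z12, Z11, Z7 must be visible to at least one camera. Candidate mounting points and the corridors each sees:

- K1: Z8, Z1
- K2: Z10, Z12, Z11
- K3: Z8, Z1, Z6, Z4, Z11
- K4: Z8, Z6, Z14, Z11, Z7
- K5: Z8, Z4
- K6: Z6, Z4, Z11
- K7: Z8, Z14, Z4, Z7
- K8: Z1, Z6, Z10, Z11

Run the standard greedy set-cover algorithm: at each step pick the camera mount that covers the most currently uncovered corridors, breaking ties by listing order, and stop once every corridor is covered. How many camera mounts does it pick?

Pick 1: K3 covers 5 new corridors (Z8, Z1, Z6, Z4, Z11).
Pick 2: K2 covers 2 new corridors (Z10, Z12).
Pick 3: K4 covers 2 new corridors (Z14, Z7).
Greedy uses 3 camera mounts.

3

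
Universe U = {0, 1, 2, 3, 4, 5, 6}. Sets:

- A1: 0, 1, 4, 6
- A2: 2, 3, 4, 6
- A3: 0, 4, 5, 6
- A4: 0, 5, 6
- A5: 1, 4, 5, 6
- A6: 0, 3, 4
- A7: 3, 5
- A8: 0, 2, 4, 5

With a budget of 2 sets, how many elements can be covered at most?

Choosing A1, A2 covers {0, 1, 2, 3, 4, 6} — 6 elements.
No choice of 2 sets does better; here 5 is left uncovered.

6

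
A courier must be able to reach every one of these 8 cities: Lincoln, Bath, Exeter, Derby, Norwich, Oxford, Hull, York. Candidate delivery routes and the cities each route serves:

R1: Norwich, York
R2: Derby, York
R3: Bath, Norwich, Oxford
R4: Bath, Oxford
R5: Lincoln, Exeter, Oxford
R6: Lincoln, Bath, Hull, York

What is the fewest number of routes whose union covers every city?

R1, R2, R5, R6 together cover {Lincoln, Bath, Exeter, Derby, Norwich, Oxford, Hull, York} — every city.
No 3 of the 6 routes cover everything (all 20 triples fall short), so 4 is minimum.

4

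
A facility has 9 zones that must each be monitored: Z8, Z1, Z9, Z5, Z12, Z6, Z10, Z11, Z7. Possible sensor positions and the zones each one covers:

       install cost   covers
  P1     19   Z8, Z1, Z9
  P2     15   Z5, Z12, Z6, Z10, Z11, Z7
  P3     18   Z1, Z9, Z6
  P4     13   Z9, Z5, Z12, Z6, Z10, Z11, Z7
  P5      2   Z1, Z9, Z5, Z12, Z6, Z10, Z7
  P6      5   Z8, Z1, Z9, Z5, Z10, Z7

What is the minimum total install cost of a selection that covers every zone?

P4, P6 cover every zone at install cost 13 + 5 = 18.
Any cover uses at least 2 sensor positions; among all covering selections none totals below 18.
Greedy by coverage-per-install cost would pick P5, P6, P4 for 20 — worse than the optimum 18.

18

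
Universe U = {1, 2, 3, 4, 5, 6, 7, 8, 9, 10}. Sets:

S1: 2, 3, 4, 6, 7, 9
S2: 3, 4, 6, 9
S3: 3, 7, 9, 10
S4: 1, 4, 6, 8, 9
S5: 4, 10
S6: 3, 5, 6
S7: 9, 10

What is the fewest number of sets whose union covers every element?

S1, S3, S4, S6 together cover {1, 2, 3, 4, 5, 6, 7, 8, 9, 10} — every element.
No 3 of the 7 sets cover everything (all 35 triples fall short), so 4 is minimum.

4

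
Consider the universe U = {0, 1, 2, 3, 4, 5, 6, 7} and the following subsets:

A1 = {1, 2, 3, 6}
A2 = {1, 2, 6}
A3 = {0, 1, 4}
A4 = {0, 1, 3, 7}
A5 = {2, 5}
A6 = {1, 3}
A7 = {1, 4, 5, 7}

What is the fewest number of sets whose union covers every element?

A1, A3, A7 together cover {0, 1, 2, 3, 4, 5, 6, 7} — every element.
No 2 of the 7 sets cover everything (all 21 pairs fall short), so 3 is minimum.

3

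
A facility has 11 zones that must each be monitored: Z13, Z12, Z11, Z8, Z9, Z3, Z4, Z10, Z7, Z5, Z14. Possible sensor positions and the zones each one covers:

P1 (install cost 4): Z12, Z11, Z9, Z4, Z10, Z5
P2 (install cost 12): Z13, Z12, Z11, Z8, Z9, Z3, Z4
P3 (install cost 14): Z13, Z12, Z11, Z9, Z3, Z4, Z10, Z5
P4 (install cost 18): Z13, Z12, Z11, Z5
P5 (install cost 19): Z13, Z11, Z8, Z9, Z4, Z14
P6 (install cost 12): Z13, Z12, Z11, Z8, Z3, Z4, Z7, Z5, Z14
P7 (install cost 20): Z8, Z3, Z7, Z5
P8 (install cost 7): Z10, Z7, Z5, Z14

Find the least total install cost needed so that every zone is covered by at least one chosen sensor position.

P1, P6 cover every zone at install cost 4 + 12 = 16.
Any cover uses at least 2 sensor positions; among all covering selections none totals below 16.

16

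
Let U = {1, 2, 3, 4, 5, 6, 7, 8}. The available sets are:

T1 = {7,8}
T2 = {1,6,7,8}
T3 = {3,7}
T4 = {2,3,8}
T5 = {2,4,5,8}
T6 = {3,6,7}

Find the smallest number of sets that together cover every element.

3

T2, T3, T5 together cover {1, 2, 3, 4, 5, 6, 7, 8} — every element.
No 2 of the 6 sets cover everything (all 15 pairs fall short), so 3 is minimum.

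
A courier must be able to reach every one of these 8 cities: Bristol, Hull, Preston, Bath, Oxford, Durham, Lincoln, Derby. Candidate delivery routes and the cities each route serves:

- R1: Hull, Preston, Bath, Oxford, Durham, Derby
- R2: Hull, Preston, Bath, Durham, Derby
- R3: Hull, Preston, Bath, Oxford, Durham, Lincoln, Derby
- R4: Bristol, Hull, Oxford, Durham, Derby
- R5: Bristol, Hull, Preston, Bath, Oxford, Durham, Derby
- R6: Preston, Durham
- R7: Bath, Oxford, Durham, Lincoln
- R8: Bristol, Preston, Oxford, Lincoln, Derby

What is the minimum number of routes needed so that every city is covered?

2

R1, R8 together cover {Bristol, Hull, Preston, Bath, Oxford, Durham, Lincoln, Derby} — every city.
No single route contains all 8 cities, so 2 is optimal.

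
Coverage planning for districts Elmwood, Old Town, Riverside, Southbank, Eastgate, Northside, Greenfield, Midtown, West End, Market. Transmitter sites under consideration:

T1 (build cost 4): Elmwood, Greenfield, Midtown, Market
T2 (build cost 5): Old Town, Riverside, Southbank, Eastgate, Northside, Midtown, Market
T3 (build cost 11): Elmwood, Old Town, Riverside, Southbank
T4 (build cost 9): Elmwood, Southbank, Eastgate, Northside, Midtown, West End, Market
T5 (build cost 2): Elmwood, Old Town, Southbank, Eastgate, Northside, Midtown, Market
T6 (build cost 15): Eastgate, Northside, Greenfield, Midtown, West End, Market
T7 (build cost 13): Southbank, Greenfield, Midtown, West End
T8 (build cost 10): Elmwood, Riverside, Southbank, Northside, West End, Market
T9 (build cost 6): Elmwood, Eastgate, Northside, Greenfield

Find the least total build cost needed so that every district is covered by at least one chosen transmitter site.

T1, T5, T8 cover every district at build cost 4 + 2 + 10 = 16.
Any cover uses at least 2 transmitter sites; among all covering selections none totals below 16.
Greedy by coverage-per-build cost would pick T5, T1, T2, T4 for 20 — worse than the optimum 16.

16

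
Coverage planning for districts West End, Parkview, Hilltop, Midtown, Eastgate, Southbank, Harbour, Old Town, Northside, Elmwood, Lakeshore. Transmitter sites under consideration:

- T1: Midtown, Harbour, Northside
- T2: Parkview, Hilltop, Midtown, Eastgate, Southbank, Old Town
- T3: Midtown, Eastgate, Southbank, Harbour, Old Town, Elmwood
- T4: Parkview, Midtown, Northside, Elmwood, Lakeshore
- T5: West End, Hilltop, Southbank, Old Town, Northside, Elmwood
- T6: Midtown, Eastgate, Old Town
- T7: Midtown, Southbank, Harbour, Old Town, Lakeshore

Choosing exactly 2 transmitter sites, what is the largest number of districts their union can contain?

9

Choosing T2, T4 covers {Parkview, Hilltop, Midtown, Eastgate, Southbank, Old Town, Northside, Elmwood, Lakeshore} — 9 districts.
No choice of 2 transmitter sites does better; here West End, Harbour are left uncovered.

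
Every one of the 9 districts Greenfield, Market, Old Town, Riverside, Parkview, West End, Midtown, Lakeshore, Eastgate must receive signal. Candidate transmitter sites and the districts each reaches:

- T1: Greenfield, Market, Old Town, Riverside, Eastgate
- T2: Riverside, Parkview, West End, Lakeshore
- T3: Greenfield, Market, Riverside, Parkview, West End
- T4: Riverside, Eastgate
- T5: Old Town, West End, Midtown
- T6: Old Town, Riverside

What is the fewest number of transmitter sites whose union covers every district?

T1, T2, T5 together cover {Greenfield, Market, Old Town, Riverside, Parkview, West End, Midtown, Lakeshore, Eastgate} — every district.
No 2 of the 6 transmitter sites cover everything (all 15 pairs fall short), so 3 is minimum.

3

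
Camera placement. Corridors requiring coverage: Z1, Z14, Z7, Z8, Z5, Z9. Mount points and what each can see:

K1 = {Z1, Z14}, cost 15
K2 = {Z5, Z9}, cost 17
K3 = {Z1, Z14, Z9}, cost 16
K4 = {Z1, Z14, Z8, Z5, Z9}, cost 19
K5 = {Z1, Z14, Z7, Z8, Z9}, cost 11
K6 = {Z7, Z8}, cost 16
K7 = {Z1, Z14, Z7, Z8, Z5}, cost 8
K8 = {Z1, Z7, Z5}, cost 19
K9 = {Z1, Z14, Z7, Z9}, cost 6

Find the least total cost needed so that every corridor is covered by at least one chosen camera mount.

K7, K9 cover every corridor at cost 8 + 6 = 14.
Any cover uses at least 2 camera mounts; among all covering selections none totals below 14.

14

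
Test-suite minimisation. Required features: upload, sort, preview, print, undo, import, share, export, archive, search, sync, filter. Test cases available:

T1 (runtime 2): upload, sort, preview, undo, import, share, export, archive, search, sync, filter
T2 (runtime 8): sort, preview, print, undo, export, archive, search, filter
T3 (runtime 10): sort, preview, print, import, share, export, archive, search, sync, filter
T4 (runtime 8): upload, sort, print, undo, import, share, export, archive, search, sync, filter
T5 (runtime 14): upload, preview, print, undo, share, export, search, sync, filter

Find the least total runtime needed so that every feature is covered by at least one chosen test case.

T1, T2 cover every feature at runtime 2 + 8 = 10.
Any cover uses at least 2 test cases; among all covering selections none totals below 10.

10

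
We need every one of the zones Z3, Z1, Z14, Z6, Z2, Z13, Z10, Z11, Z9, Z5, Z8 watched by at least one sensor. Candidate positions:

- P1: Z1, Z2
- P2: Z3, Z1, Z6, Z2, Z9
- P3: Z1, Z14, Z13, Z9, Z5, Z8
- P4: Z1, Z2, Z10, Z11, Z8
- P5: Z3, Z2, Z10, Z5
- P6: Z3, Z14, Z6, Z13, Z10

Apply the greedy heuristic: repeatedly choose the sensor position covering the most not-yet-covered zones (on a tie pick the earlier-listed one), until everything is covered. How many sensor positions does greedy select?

3

Pick 1: P3 covers 6 new zones (Z1, Z14, Z13, Z9, Z5, Z8).
Pick 2: P2 covers 3 new zones (Z3, Z6, Z2).
Pick 3: P4 covers 2 new zones (Z10, Z11).
Greedy uses 3 sensor positions.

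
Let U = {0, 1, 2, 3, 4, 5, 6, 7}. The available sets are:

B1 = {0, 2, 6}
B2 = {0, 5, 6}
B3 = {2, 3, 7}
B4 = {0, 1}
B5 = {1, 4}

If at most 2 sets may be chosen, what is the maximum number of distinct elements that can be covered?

6

Choosing B2, B3 covers {0, 2, 3, 5, 6, 7} — 6 elements.
No choice of 2 sets does better; here 1, 4 are left uncovered.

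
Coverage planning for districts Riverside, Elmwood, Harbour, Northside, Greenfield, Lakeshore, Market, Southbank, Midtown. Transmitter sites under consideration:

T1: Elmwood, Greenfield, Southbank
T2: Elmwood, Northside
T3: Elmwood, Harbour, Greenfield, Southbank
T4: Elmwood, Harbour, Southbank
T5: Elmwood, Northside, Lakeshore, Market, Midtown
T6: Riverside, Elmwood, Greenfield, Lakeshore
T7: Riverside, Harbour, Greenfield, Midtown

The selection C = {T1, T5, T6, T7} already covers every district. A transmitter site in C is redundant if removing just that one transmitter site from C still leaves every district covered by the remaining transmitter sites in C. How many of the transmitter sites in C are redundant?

Drop T1: Southbank uncovered — not redundant.
Drop T5: Northside, Market uncovered — not redundant.
Drop T6: the rest still cover every district — redundant.
Drop T7: Harbour uncovered — not redundant.
1 redundant: T6.

1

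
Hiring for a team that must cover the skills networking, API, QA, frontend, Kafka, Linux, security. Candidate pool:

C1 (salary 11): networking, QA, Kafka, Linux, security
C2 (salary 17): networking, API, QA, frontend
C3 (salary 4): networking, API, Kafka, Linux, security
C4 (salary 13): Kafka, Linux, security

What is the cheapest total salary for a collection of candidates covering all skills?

21

C2, C3 cover every skill at salary 17 + 4 = 21.
Any cover uses at least 2 candidates; among all covering selections none totals below 21.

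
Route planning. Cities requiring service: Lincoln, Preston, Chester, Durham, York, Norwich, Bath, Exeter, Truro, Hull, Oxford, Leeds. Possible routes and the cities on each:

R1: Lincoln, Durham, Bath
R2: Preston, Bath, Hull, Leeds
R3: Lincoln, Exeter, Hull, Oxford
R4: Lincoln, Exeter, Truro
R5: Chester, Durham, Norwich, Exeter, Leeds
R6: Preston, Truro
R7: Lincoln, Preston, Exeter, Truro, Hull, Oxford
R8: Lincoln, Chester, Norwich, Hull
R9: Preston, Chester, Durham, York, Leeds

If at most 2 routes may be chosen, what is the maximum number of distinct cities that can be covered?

Choosing R5, R7 covers {Lincoln, Preston, Chester, Durham, Norwich, Exeter, Truro, Hull, Oxford, Leeds} — 10 cities.
No choice of 2 routes does better; here York, Bath are left uncovered.

10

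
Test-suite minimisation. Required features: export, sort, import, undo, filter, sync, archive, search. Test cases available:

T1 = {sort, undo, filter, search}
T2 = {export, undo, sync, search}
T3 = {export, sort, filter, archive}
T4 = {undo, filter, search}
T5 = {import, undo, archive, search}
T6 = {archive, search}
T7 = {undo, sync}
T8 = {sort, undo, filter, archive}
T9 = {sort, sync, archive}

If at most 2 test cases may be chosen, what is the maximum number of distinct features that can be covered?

7

Choosing T2, T3 covers {export, sort, undo, filter, sync, archive, search} — 7 features.
No choice of 2 test cases does better; here import is left uncovered.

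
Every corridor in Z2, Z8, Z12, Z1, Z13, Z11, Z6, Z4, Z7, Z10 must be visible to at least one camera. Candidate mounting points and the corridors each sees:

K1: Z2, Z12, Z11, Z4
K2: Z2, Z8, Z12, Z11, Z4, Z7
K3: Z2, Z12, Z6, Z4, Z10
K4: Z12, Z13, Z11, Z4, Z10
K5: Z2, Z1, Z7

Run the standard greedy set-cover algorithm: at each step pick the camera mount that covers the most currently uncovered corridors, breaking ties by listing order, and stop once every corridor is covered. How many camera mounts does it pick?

Pick 1: K2 covers 6 new corridors (Z2, Z8, Z12, Z11, Z4, Z7).
Pick 2: K3 covers 2 new corridors (Z6, Z10).
Pick 3: K4 covers 1 new corridors (Z13).
Pick 4: K5 covers 1 new corridors (Z1).
Greedy uses 4 camera mounts.

4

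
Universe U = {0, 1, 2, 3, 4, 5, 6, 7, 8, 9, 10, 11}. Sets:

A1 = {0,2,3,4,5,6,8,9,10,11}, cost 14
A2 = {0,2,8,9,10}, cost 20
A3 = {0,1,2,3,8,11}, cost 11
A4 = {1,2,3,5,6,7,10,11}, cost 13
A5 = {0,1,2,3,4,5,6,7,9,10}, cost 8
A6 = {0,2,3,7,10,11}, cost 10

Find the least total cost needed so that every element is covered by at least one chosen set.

19

A3, A5 cover every element at cost 11 + 8 = 19.
Any cover uses at least 2 sets; among all covering selections none totals below 19.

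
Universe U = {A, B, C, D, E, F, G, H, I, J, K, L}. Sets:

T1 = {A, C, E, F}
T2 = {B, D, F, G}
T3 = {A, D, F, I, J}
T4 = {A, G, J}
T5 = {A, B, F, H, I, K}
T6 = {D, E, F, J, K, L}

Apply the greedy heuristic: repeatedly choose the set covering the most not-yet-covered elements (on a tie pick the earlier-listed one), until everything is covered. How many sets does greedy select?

4

Pick 1: T5 covers 6 new elements (A, B, F, H, I, K).
Pick 2: T6 covers 4 new elements (D, E, J, L).
Pick 3: T1 covers 1 new elements (C).
Pick 4: T2 covers 1 new elements (G).
Greedy uses 4 sets.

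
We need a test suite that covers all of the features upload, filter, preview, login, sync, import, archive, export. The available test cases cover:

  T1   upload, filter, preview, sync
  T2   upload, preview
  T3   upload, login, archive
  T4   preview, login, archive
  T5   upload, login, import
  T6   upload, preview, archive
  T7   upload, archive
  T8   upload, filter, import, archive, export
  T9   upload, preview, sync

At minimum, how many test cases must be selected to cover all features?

T1, T3, T8 together cover {upload, filter, preview, login, sync, import, archive, export} — every feature.
No 2 of the 9 test cases cover everything (all 36 pairs fall short), so 3 is minimum.

3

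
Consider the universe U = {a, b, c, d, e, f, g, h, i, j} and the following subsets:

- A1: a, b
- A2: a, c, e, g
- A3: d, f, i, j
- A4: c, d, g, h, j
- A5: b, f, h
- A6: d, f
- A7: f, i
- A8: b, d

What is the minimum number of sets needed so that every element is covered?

3

A2, A3, A5 together cover {a, b, c, d, e, f, g, h, i, j} — every element.
No 2 of the 8 sets cover everything (all 28 pairs fall short), so 3 is minimum.
Greedy (largest uncovered first) would take A4, A1, A3, A2 — 4 sets — but 3 suffice.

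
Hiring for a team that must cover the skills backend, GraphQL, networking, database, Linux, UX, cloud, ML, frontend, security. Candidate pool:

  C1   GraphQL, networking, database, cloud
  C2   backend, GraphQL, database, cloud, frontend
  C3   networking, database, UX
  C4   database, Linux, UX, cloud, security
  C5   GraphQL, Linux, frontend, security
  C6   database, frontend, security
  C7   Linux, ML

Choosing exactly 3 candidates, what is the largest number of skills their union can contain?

Choosing C1, C2, C4 covers {backend, GraphQL, networking, database, Linux, UX, cloud, frontend, security} — 9 skills.
No choice of 3 candidates does better; here ML is left uncovered.

9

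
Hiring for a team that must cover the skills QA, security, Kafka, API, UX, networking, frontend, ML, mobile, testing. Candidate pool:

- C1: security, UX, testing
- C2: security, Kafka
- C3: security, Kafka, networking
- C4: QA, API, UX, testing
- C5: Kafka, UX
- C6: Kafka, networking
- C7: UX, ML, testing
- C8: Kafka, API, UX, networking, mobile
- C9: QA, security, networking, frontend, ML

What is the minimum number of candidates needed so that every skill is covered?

3

C1, C8, C9 together cover {QA, security, Kafka, API, UX, networking, frontend, ML, mobile, testing} — every skill.
No 2 of the 9 candidates cover everything (all 36 pairs fall short), so 3 is minimum.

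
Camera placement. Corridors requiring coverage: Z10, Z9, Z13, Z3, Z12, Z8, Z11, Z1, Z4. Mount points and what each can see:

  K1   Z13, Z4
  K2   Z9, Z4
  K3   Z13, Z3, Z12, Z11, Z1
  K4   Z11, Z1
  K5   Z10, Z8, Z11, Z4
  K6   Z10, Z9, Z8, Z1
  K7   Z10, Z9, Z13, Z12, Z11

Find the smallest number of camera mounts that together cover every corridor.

K1, K3, K6 together cover {Z10, Z9, Z13, Z3, Z12, Z8, Z11, Z1, Z4} — every corridor.
No 2 of the 7 camera mounts cover everything (all 21 pairs fall short), so 3 is minimum.

3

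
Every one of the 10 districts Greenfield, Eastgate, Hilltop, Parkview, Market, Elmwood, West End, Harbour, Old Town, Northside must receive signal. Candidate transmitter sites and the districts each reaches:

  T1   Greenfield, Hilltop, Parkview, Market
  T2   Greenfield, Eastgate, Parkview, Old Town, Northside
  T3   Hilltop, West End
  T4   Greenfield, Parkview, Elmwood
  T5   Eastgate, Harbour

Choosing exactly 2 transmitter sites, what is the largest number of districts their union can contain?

7

Choosing T1, T2 covers {Greenfield, Eastgate, Hilltop, Parkview, Market, Old Town, Northside} — 7 districts.
No choice of 2 transmitter sites does better; here Elmwood, West End, Harbour are left uncovered.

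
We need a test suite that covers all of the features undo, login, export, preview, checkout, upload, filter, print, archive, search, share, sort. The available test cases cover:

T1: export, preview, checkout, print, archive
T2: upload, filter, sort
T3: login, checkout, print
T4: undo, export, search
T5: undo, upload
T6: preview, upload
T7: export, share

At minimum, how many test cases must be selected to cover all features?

5

T1, T2, T3, T4, T7 together cover {undo, login, export, preview, checkout, upload, filter, print, archive, search, share, sort} — every feature.
No 4 of the 7 test cases cover everything (all 35 size-4 selections fall short), so 5 is minimum.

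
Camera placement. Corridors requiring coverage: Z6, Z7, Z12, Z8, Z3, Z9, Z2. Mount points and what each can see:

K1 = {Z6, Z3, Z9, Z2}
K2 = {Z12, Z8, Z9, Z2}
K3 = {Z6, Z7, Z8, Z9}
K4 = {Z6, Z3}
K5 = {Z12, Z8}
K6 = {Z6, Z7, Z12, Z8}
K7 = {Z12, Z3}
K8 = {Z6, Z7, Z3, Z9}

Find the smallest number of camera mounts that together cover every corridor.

2

K1, K6 together cover {Z6, Z7, Z12, Z8, Z3, Z9, Z2} — every corridor.
No single camera mount contains all 7 corridors, so 2 is optimal.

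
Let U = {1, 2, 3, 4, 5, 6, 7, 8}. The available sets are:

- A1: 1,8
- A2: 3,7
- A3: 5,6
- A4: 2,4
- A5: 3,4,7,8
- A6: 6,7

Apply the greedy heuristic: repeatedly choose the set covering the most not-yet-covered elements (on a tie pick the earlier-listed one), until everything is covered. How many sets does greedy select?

4

Pick 1: A5 covers 4 new elements (3, 4, 7, 8).
Pick 2: A3 covers 2 new elements (5, 6).
Pick 3: A1 covers 1 new elements (1).
Pick 4: A4 covers 1 new elements (2).
Greedy uses 4 sets.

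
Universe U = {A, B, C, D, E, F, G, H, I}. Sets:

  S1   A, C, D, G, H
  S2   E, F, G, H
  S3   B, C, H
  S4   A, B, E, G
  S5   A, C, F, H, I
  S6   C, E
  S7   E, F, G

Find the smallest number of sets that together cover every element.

S1, S4, S5 together cover {A, B, C, D, E, F, G, H, I} — every element.
No 2 of the 7 sets cover everything (all 21 pairs fall short), so 3 is minimum.
Greedy (largest uncovered first) would take S1, S2, S3, S5 — 4 sets — but 3 suffice.

3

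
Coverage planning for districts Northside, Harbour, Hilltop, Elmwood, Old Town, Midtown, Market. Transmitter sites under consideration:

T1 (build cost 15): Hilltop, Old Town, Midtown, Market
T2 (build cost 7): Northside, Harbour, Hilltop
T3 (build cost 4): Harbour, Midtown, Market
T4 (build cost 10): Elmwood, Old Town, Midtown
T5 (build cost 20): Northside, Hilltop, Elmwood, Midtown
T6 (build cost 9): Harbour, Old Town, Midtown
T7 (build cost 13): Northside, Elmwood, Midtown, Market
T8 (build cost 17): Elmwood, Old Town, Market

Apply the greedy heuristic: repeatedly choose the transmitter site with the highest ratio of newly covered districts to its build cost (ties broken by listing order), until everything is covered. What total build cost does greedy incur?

21

Pick 1: T3 adds 3 new (Harbour, Midtown, Market) at build cost 4 (ratio 3/4).
Pick 2: T2 adds 2 new (Northside, Hilltop) at build cost 7 (ratio 2/7).
Pick 3: T4 adds 2 new (Elmwood, Old Town) at build cost 10 (ratio 2/10).
Greedy total build cost: 4 + 7 + 10 = 21.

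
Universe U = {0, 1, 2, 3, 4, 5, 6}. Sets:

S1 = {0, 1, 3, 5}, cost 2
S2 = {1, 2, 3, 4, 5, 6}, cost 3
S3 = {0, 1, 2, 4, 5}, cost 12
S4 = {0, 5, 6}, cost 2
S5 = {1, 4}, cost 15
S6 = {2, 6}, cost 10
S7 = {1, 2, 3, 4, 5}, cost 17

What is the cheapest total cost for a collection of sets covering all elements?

5

S1, S2 cover every element at cost 2 + 3 = 5.
Any cover uses at least 2 sets; among all covering selections none totals below 5.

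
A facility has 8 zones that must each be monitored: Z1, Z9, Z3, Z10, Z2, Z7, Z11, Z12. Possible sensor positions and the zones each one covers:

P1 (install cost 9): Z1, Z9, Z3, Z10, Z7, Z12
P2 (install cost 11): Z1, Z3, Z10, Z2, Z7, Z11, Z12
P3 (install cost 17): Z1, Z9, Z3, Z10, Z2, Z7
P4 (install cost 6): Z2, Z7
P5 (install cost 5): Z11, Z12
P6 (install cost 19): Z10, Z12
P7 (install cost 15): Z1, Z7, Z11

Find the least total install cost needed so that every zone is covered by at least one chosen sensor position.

20

P1, P2 cover every zone at install cost 9 + 11 = 20.
Any cover uses at least 2 sensor positions; among all covering selections none totals below 20.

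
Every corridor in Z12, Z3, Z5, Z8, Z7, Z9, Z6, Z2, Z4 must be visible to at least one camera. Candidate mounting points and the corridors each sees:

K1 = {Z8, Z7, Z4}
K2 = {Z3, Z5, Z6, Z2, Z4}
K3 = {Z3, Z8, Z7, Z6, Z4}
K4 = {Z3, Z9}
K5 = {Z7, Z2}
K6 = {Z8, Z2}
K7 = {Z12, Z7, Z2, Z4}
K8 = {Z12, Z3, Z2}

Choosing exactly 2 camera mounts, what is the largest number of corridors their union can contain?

7

Choosing K1, K2 covers {Z3, Z5, Z8, Z7, Z6, Z2, Z4} — 7 corridors.
No choice of 2 camera mounts does better; here Z12, Z9 are left uncovered.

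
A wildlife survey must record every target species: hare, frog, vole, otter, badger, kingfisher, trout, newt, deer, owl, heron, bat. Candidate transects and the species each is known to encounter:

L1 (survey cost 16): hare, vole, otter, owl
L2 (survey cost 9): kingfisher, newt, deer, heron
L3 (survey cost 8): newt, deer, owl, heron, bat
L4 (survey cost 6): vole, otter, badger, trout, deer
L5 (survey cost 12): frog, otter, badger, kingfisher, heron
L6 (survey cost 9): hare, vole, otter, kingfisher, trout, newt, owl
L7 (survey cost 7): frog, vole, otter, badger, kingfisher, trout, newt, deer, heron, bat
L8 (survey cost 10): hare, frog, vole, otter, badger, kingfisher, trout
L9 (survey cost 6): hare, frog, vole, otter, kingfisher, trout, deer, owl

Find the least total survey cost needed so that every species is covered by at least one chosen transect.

13

L7, L9 cover every species at survey cost 7 + 6 = 13.
Any cover uses at least 2 transects; among all covering selections none totals below 13.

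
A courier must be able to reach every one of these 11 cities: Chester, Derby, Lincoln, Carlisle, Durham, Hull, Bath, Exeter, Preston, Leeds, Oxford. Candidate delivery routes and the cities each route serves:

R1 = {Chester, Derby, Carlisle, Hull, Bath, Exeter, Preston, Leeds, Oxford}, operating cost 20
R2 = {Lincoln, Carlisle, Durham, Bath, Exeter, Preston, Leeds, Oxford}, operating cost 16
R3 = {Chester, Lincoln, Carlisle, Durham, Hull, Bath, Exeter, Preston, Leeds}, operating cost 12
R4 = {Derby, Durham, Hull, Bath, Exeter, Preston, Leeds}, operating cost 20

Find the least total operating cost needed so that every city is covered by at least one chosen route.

R1, R3 cover every city at operating cost 20 + 12 = 32.
Any cover uses at least 2 routes; among all covering selections none totals below 32.

32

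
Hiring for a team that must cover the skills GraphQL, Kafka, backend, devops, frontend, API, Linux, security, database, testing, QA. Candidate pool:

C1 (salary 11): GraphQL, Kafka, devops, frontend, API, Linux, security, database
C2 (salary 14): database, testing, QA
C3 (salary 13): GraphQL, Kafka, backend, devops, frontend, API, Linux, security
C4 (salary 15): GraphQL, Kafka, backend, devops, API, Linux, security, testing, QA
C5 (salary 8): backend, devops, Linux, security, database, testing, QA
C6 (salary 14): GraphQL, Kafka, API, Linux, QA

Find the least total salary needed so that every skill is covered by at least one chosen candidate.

19

C1, C5 cover every skill at salary 11 + 8 = 19.
Any cover uses at least 2 candidates; among all covering selections none totals below 19.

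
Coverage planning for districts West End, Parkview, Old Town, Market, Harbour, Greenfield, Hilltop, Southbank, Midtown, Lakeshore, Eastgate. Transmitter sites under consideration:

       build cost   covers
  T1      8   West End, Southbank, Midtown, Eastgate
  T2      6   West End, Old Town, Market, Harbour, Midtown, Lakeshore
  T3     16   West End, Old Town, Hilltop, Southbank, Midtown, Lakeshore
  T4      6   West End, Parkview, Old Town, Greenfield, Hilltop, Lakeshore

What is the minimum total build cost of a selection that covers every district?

T1, T2, T4 cover every district at build cost 8 + 6 + 6 = 20.
Any cover uses at least 3 transmitter sites; among all covering selections none totals below 20.

20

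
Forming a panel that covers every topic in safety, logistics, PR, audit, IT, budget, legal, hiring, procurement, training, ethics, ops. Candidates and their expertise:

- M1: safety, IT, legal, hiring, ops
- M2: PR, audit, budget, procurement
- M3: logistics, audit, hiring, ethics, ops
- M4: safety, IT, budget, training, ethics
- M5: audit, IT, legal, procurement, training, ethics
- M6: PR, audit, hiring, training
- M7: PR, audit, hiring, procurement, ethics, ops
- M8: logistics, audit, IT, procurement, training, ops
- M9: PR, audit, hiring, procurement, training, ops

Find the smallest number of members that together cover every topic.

4

M1, M2, M3, M4 together cover {safety, logistics, PR, audit, IT, budget, legal, hiring, procurement, training, ethics, ops} — every topic.
No 3 of the 9 members cover everything (all 84 triples fall short), so 4 is minimum.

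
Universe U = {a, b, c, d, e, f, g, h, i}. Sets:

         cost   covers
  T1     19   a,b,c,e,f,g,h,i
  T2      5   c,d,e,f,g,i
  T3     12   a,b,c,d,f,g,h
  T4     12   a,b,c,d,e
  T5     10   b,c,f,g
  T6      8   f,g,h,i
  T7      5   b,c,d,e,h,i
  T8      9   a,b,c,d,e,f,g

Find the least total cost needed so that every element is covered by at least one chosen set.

T7, T8 cover every element at cost 5 + 9 = 14.
Any cover uses at least 2 sets; among all covering selections none totals below 14.

14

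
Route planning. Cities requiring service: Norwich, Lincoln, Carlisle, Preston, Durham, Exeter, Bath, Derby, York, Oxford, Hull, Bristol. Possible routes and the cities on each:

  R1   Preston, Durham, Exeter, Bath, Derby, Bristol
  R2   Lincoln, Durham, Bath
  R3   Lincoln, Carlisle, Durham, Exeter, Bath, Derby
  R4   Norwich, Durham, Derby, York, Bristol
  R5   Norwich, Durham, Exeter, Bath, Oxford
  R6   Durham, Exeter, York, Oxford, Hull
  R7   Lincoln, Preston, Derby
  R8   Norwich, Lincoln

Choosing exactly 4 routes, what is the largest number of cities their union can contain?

12

Choosing R1, R3, R4, R6 covers {Norwich, Lincoln, Carlisle, Preston, Durham, Exeter, Bath, Derby, York, Oxford, Hull, Bristol} — 12 cities.
That is all 12 cities.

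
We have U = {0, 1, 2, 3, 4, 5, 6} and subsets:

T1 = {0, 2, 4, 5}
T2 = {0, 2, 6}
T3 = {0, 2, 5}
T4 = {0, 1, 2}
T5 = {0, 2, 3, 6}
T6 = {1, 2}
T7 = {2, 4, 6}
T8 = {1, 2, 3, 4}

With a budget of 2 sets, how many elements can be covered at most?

Choosing T1, T5 covers {0, 2, 3, 4, 5, 6} — 6 elements.
No choice of 2 sets does better; here 1 is left uncovered.

6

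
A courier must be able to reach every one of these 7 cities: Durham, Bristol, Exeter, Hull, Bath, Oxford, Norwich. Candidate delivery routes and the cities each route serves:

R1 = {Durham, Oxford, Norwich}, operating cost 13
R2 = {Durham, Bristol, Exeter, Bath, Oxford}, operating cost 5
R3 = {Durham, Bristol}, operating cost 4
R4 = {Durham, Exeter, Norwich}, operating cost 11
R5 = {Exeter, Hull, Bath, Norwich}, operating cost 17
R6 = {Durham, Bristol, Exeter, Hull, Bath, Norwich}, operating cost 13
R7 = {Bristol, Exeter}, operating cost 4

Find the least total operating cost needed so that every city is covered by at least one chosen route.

R2, R6 cover every city at operating cost 5 + 13 = 18.
Any cover uses at least 2 routes; among all covering selections none totals below 18.

18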